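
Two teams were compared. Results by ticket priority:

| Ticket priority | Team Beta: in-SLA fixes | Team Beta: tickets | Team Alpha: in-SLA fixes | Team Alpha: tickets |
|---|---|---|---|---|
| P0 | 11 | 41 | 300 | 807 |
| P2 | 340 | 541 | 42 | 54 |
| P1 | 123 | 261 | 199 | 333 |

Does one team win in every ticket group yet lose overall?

P0: Team Beta 11/41 = 26.8%, Team Alpha 300/807 = 37.2% → Team Alpha
P2: Team Beta 340/541 = 62.8%, Team Alpha 42/54 = 77.8% → Team Alpha
P1: Team Beta 123/261 = 47.1%, Team Alpha 199/333 = 59.8% → Team Alpha
Overall: Team Beta 474/843 = 56.2%, Team Alpha 541/1194 = 45.3% → Team Beta
Team Alpha wins each ticket group but Team Beta wins overall — the comparison reverses. Team Alpha's tickets skew toward P0, which has a lower base rate.

Yes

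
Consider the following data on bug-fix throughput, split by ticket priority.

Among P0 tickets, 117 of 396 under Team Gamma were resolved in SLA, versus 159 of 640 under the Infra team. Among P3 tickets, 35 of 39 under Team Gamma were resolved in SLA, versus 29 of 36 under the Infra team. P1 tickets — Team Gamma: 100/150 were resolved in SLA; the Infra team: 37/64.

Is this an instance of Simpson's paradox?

P0: Team Gamma 117/396 = 29.5%, the Infra team 159/640 = 24.8% → Team Gamma
P3: Team Gamma 35/39 = 89.7%, the Infra team 29/36 = 80.6% → Team Gamma
P1: Team Gamma 100/150 = 66.7%, the Infra team 37/64 = 57.8% → Team Gamma
Overall: Team Gamma 252/585 = 43.1%, the Infra team 225/740 = 30.4% → Team Gamma
Team Gamma wins overall and in every ticket group — no reversal.

No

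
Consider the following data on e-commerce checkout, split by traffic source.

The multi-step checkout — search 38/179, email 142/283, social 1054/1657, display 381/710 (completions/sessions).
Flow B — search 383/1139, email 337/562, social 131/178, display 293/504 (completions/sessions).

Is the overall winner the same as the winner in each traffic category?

No

Search: the multi-step checkout 38/179 = 21.2%, Flow B 383/1139 = 33.6% → Flow B
Email: the multi-step checkout 142/283 = 50.2%, Flow B 337/562 = 60.0% → Flow B
Social: the multi-step checkout 1054/1657 = 63.6%, Flow B 131/178 = 73.6% → Flow B
Display: the multi-step checkout 381/710 = 53.7%, Flow B 293/504 = 58.1% → Flow B
Overall: the multi-step checkout 1615/2829 = 57.1%, Flow B 1144/2383 = 48.0% → the multi-step checkout
Flow B wins each traffic group but the multi-step checkout wins overall — the comparison reverses. Flow B's sessions skew toward search, which has a lower base rate.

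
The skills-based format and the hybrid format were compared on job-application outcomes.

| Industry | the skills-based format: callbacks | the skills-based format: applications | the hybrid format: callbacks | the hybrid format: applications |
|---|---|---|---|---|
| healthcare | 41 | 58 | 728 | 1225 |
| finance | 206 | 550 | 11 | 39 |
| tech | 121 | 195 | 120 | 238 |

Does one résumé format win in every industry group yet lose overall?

Yes

Healthcare: the skills-based format 41/58 = 70.7%, the hybrid format 728/1225 = 59.4% → the skills-based format
Finance: the skills-based format 206/550 = 37.5%, the hybrid format 11/39 = 28.2% → the skills-based format
Tech: the skills-based format 121/195 = 62.1%, the hybrid format 120/238 = 50.4% → the skills-based format
Overall: the skills-based format 368/803 = 45.8%, the hybrid format 859/1502 = 57.2% → the hybrid format
The skills-based format wins each industry group but the hybrid format wins overall — the comparison reverses. The skills-based format's applications skew toward finance, which has a lower base rate.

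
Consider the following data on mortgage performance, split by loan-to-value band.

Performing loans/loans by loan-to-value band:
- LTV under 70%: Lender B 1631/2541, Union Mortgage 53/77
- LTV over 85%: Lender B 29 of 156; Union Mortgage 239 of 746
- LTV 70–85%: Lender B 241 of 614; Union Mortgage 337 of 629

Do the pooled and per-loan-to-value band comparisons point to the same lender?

No

LTV under 70%: Lender B 1631/2541 = 64.2%, Union Mortgage 53/77 = 68.8% → Union Mortgage
LTV over 85%: Lender B 29/156 = 18.6%, Union Mortgage 239/746 = 32.0% → Union Mortgage
LTV 70–85%: Lender B 241/614 = 39.3%, Union Mortgage 337/629 = 53.6% → Union Mortgage
Overall: Lender B 1901/3311 = 57.4%, Union Mortgage 629/1452 = 43.3% → Lender B
Union Mortgage wins each loan-to-value group but Lender B wins overall — the comparison reverses. Union Mortgage's loans skew toward LTV over 85%, which has a lower base rate.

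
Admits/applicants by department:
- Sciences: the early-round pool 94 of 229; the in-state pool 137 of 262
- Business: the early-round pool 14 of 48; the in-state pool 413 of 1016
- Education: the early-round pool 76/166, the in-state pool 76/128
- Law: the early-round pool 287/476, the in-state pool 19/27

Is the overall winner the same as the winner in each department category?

Sciences: the early-round pool 94/229 = 41.0%, the in-state pool 137/262 = 52.3% → the in-state pool
Business: the early-round pool 14/48 = 29.2%, the in-state pool 413/1016 = 40.6% → the in-state pool
Education: the early-round pool 76/166 = 45.8%, the in-state pool 76/128 = 59.4% → the in-state pool
Law: the early-round pool 287/476 = 60.3%, the in-state pool 19/27 = 70.4% → the in-state pool
Overall: the early-round pool 471/919 = 51.3%, the in-state pool 645/1433 = 45.0% → the early-round pool
The in-state pool wins each department group but the early-round pool wins overall — the comparison reverses. The in-state pool's applicants skew toward Business, which has a lower base rate.

No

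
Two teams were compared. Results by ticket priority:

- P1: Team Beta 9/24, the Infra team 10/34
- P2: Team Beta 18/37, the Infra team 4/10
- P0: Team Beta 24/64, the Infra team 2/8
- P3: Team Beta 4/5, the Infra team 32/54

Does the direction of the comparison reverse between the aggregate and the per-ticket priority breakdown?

Yes

P1: Team Beta 9/24 = 37.5%, the Infra team 10/34 = 29.4% → Team Beta
P2: Team Beta 18/37 = 48.6%, the Infra team 4/10 = 40.0% → Team Beta
P0: Team Beta 24/64 = 37.5%, the Infra team 2/8 = 25.0% → Team Beta
P3: Team Beta 4/5 = 80.0%, the Infra team 32/54 = 59.3% → Team Beta
Overall: Team Beta 55/130 = 42.3%, the Infra team 48/106 = 45.3% → the Infra team
Team Beta wins each ticket group but the Infra team wins overall — the comparison reverses. Team Beta's tickets skew toward P0, which has a lower base rate.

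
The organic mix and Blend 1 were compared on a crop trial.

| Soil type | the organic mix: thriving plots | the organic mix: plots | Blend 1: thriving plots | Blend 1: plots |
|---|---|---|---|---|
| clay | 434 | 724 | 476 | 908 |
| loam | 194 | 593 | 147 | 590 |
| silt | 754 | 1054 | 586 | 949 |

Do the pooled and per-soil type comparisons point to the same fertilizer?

Yes

Clay: the organic mix 434/724 = 59.9%, Blend 1 476/908 = 52.4% → the organic mix
Loam: the organic mix 194/593 = 32.7%, Blend 1 147/590 = 24.9% → the organic mix
Silt: the organic mix 754/1054 = 71.5%, Blend 1 586/949 = 61.7% → the organic mix
Overall: the organic mix 1382/2371 = 58.3%, Blend 1 1209/2447 = 49.4% → the organic mix
The organic mix wins overall and in every soil group — no reversal.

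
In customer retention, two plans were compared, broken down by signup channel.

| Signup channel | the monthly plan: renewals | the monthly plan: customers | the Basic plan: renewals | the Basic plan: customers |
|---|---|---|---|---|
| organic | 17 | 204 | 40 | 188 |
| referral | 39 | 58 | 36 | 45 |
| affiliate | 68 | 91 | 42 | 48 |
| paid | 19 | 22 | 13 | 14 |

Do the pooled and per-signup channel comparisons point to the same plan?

Organic: the monthly plan 17/204 = 8.3%, the Basic plan 40/188 = 21.3% → the Basic plan
Referral: the monthly plan 39/58 = 67.2%, the Basic plan 36/45 = 80.0% → the Basic plan
Affiliate: the monthly plan 68/91 = 74.7%, the Basic plan 42/48 = 87.5% → the Basic plan
Paid: the monthly plan 19/22 = 86.4%, the Basic plan 13/14 = 92.9% → the Basic plan
Overall: the monthly plan 143/375 = 38.1%, the Basic plan 131/295 = 44.4% → the Basic plan
The Basic plan wins overall and in every signup group — no reversal.

Yes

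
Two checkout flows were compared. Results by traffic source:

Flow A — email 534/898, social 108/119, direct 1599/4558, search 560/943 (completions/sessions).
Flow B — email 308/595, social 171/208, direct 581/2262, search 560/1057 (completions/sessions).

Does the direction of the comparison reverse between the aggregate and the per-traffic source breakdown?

No

Email: Flow A 534/898 = 59.5%, Flow B 308/595 = 51.8% → Flow A
Social: Flow A 108/119 = 90.8%, Flow B 171/208 = 82.2% → Flow A
Direct: Flow A 1599/4558 = 35.1%, Flow B 581/2262 = 25.7% → Flow A
Search: Flow A 560/943 = 59.4%, Flow B 560/1057 = 53.0% → Flow A
Overall: Flow A 2801/6518 = 43.0%, Flow B 1620/4122 = 39.3% → Flow A
Flow A wins overall and in every traffic group — no reversal.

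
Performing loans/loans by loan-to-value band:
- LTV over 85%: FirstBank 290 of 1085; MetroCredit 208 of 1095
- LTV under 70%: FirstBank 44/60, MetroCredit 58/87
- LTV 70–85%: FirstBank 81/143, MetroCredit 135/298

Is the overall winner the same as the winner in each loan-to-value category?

LTV over 85%: FirstBank 290/1085 = 26.7%, MetroCredit 208/1095 = 19.0% → FirstBank
LTV under 70%: FirstBank 44/60 = 73.3%, MetroCredit 58/87 = 66.7% → FirstBank
LTV 70–85%: FirstBank 81/143 = 56.6%, MetroCredit 135/298 = 45.3% → FirstBank
Overall: FirstBank 415/1288 = 32.2%, MetroCredit 401/1480 = 27.1% → FirstBank
FirstBank wins overall and in every loan-to-value group — no reversal.

Yes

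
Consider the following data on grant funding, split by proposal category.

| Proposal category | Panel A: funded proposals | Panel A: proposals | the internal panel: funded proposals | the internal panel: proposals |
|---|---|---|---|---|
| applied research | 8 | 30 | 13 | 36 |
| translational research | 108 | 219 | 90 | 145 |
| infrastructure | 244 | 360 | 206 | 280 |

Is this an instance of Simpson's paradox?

Applied research: Panel A 8/30 = 26.7%, the internal panel 13/36 = 36.1% → the internal panel
Translational research: Panel A 108/219 = 49.3%, the internal panel 90/145 = 62.1% → the internal panel
Infrastructure: Panel A 244/360 = 67.8%, the internal panel 206/280 = 73.6% → the internal panel
Overall: Panel A 360/609 = 59.1%, the internal panel 309/461 = 67.0% → the internal panel
The internal panel wins overall and in every proposal group — no reversal.

No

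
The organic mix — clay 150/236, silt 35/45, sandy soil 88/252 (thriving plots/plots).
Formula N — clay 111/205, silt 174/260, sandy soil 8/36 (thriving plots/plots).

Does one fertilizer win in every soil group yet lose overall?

Clay: the organic mix 150/236 = 63.6%, Formula N 111/205 = 54.1% → the organic mix
Silt: the organic mix 35/45 = 77.8%, Formula N 174/260 = 66.9% → the organic mix
Sandy soil: the organic mix 88/252 = 34.9%, Formula N 8/36 = 22.2% → the organic mix
Overall: the organic mix 273/533 = 51.2%, Formula N 293/501 = 58.5% → Formula N
The organic mix wins each soil group but Formula N wins overall — the comparison reverses. The organic mix's plots skew toward sandy soil, which has a lower base rate.

Yes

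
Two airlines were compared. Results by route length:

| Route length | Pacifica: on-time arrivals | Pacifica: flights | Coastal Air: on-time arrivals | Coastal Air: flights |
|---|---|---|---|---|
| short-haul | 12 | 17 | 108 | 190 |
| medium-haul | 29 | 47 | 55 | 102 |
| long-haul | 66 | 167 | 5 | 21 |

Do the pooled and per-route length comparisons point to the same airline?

No

Short-haul: Pacifica 12/17 = 70.6%, Coastal Air 108/190 = 56.8% → Pacifica
Medium-haul: Pacifica 29/47 = 61.7%, Coastal Air 55/102 = 53.9% → Pacifica
Long-haul: Pacifica 66/167 = 39.5%, Coastal Air 5/21 = 23.8% → Pacifica
Overall: Pacifica 107/231 = 46.3%, Coastal Air 168/313 = 53.7% → Coastal Air
Pacifica wins each route group but Coastal Air wins overall — the comparison reverses. Pacifica's flights skew toward long-haul, which has a lower base rate.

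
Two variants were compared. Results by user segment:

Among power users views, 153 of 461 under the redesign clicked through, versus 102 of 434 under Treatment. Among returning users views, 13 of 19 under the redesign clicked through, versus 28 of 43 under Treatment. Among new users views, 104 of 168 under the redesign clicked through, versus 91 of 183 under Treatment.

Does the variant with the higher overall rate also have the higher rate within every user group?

Power users: the redesign 153/461 = 33.2%, Treatment 102/434 = 23.5% → the redesign
Returning users: the redesign 13/19 = 68.4%, Treatment 28/43 = 65.1% → the redesign
New users: the redesign 104/168 = 61.9%, Treatment 91/183 = 49.7% → the redesign
Overall: the redesign 270/648 = 41.7%, Treatment 221/660 = 33.5% → the redesign
The redesign wins overall and in every user group — no reversal.

Yes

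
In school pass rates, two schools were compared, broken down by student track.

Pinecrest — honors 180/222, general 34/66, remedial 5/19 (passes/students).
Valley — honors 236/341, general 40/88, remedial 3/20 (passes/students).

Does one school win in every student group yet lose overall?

Honors: Pinecrest 180/222 = 81.1%, Valley 236/341 = 69.2% → Pinecrest
General: Pinecrest 34/66 = 51.5%, Valley 40/88 = 45.5% → Pinecrest
Remedial: Pinecrest 5/19 = 26.3%, Valley 3/20 = 15.0% → Pinecrest
Overall: Pinecrest 219/307 = 71.3%, Valley 279/449 = 62.1% → Pinecrest
Pinecrest wins overall and in every student group — no reversal.

No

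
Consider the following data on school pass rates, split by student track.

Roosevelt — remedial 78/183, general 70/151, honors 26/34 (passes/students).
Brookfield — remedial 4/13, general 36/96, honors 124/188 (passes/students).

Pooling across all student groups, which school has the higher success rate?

Remedial: Roosevelt 78/183 = 42.6%, Brookfield 4/13 = 30.8% → Roosevelt
General: Roosevelt 70/151 = 46.4%, Brookfield 36/96 = 37.5% → Roosevelt
Honors: Roosevelt 26/34 = 76.5%, Brookfield 124/188 = 66.0% → Roosevelt
Overall: Roosevelt 174/368 = 47.3%, Brookfield 164/297 = 55.2% → Brookfield
(Roosevelt wins every student group but Brookfield wins overall — Roosevelt's students skew toward the low-rate remedial group.)

Brookfield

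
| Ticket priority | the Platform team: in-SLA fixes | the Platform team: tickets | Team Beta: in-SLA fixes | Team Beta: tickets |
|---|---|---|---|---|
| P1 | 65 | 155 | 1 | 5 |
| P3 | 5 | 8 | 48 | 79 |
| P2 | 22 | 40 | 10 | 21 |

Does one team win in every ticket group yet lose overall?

Yes

P1: the Platform team 65/155 = 41.9%, Team Beta 1/5 = 20.0% → the Platform team
P3: the Platform team 5/8 = 62.5%, Team Beta 48/79 = 60.8% → the Platform team
P2: the Platform team 22/40 = 55.0%, Team Beta 10/21 = 47.6% → the Platform team
Overall: the Platform team 92/203 = 45.3%, Team Beta 59/105 = 56.2% → Team Beta
The Platform team wins each ticket group but Team Beta wins overall — the comparison reverses. The Platform team's tickets skew toward P1, which has a lower base rate.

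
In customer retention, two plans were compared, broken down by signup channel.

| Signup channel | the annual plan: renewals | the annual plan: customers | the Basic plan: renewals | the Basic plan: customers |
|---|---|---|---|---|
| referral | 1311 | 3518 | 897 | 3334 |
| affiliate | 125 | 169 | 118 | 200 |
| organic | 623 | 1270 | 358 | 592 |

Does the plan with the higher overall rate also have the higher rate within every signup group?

No

Referral: the annual plan 1311/3518 = 37.3%, the Basic plan 897/3334 = 26.9% → the annual plan
Affiliate: the annual plan 125/169 = 74.0%, the Basic plan 118/200 = 59.0% → the annual plan
Organic: the annual plan 623/1270 = 49.1%, the Basic plan 358/592 = 60.5% → the Basic plan
Overall: the annual plan 2059/4957 = 41.5%, the Basic plan 1373/4126 = 33.3% → the annual plan
Neither sweeps: the annual plan wins 2 of 3 groups, the Basic plan wins 1. The annual plan wins overall but not every group — no Simpson reversal.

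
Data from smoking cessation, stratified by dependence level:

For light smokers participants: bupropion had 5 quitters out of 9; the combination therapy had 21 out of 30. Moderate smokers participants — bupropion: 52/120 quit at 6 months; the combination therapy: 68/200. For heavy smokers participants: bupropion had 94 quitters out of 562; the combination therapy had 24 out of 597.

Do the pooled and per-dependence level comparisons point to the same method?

Light smokers: bupropion 5/9 = 55.6%, the combination therapy 21/30 = 70.0% → the combination therapy
Moderate smokers: bupropion 52/120 = 43.3%, the combination therapy 68/200 = 34.0% → bupropion
Heavy smokers: bupropion 94/562 = 16.7%, the combination therapy 24/597 = 4.0% → bupropion
Overall: bupropion 151/691 = 21.9%, the combination therapy 113/827 = 13.7% → bupropion
Neither sweeps: bupropion wins 2 of 3 groups, the combination therapy wins 1. Bupropion wins overall but not every group — no Simpson reversal.

No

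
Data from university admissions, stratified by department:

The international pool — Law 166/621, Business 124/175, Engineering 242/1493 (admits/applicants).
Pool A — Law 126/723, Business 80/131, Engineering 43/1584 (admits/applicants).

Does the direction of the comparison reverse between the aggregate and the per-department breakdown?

Law: the international pool 166/621 = 26.7%, Pool A 126/723 = 17.4% → the international pool
Business: the international pool 124/175 = 70.9%, Pool A 80/131 = 61.1% → the international pool
Engineering: the international pool 242/1493 = 16.2%, Pool A 43/1584 = 2.7% → the international pool
Overall: the international pool 532/2289 = 23.2%, Pool A 249/2438 = 10.2% → the international pool
The international pool wins overall and in every department group — no reversal.

No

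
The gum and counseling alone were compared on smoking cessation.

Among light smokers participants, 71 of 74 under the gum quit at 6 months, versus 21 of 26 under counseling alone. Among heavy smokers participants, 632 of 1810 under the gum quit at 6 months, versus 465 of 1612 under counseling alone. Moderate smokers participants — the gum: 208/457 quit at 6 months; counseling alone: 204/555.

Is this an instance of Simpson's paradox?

No

Light smokers: the gum 71/74 = 95.9%, counseling alone 21/26 = 80.8% → the gum
Heavy smokers: the gum 632/1810 = 34.9%, counseling alone 465/1612 = 28.8% → the gum
Moderate smokers: the gum 208/457 = 45.5%, counseling alone 204/555 = 36.8% → the gum
Overall: the gum 911/2341 = 38.9%, counseling alone 690/2193 = 31.5% → the gum
The gum wins overall and in every dependence group — no reversal.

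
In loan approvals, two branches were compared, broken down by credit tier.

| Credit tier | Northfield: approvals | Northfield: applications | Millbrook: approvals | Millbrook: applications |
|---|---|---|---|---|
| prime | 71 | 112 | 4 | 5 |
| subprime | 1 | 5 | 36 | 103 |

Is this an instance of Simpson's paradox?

Prime: Northfield 71/112 = 63.4%, Millbrook 4/5 = 80.0% → Millbrook
Subprime: Northfield 1/5 = 20.0%, Millbrook 36/103 = 35.0% → Millbrook
Overall: Northfield 72/117 = 61.5%, Millbrook 40/108 = 37.0% → Northfield
Millbrook wins each credit group but Northfield wins overall — the comparison reverses. Millbrook's applications skew toward subprime, which has a lower base rate.

Yes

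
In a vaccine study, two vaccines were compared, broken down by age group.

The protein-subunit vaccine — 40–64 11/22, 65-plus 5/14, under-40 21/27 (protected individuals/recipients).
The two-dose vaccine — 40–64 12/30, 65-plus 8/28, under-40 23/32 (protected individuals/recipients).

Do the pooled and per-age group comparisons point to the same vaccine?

40–64: the protein-subunit vaccine 11/22 = 50.0%, the two-dose vaccine 12/30 = 40.0% → the protein-subunit vaccine
65-plus: the protein-subunit vaccine 5/14 = 35.7%, the two-dose vaccine 8/28 = 28.6% → the protein-subunit vaccine
Under-40: the protein-subunit vaccine 21/27 = 77.8%, the two-dose vaccine 23/32 = 71.9% → the protein-subunit vaccine
Overall: the protein-subunit vaccine 37/63 = 58.7%, the two-dose vaccine 43/90 = 47.8% → the protein-subunit vaccine
The protein-subunit vaccine wins overall and in every age group — no reversal.

Yes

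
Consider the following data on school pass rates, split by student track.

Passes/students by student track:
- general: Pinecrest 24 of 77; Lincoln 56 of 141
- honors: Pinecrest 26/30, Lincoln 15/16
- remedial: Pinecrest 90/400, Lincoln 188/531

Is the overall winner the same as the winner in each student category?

Yes

General: Pinecrest 24/77 = 31.2%, Lincoln 56/141 = 39.7% → Lincoln
Honors: Pinecrest 26/30 = 86.7%, Lincoln 15/16 = 93.8% → Lincoln
Remedial: Pinecrest 90/400 = 22.5%, Lincoln 188/531 = 35.4% → Lincoln
Overall: Pinecrest 140/507 = 27.6%, Lincoln 259/688 = 37.6% → Lincoln
Lincoln wins overall and in every student group — no reversal.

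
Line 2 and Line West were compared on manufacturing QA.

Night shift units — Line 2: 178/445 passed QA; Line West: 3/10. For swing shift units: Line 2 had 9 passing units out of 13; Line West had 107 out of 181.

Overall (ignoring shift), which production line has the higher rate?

Line West

Night shift: Line 2 178/445 = 40.0%, Line West 3/10 = 30.0% → Line 2
Swing shift: Line 2 9/13 = 69.2%, Line West 107/181 = 59.1% → Line 2
Overall: Line 2 187/458 = 40.8%, Line West 110/191 = 57.6% → Line West
(Line 2 wins every shift group but Line West wins overall — Line 2's units skew toward the low-rate night shift group.)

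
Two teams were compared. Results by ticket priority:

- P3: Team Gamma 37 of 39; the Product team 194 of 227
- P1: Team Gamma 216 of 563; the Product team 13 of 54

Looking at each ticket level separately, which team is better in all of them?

Team Gamma

P3: Team Gamma 37/39 = 94.9%, the Product team 194/227 = 85.5% → Team Gamma
P1: Team Gamma 216/563 = 38.4%, the Product team 13/54 = 24.1% → Team Gamma
Team Gamma has the higher rate in both groups.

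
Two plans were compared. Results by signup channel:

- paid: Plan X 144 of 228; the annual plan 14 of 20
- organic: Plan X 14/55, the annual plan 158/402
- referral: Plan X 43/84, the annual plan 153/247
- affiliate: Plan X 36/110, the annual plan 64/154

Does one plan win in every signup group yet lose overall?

Yes

Paid: Plan X 144/228 = 63.2%, the annual plan 14/20 = 70.0% → the annual plan
Organic: Plan X 14/55 = 25.5%, the annual plan 158/402 = 39.3% → the annual plan
Referral: Plan X 43/84 = 51.2%, the annual plan 153/247 = 61.9% → the annual plan
Affiliate: Plan X 36/110 = 32.7%, the annual plan 64/154 = 41.6% → the annual plan
Overall: Plan X 237/477 = 49.7%, the annual plan 389/823 = 47.3% → Plan X
The annual plan wins each signup group but Plan X wins overall — the comparison reverses. The annual plan's customers skew toward organic, which has a lower base rate.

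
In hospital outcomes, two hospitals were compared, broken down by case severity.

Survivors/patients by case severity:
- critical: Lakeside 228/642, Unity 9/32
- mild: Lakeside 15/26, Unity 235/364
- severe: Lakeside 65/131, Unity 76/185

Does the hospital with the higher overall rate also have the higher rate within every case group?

Critical: Lakeside 228/642 = 35.5%, Unity 9/32 = 28.1% → Lakeside
Mild: Lakeside 15/26 = 57.7%, Unity 235/364 = 64.6% → Unity
Severe: Lakeside 65/131 = 49.6%, Unity 76/185 = 41.1% → Lakeside
Overall: Lakeside 308/799 = 38.5%, Unity 320/581 = 55.1% → Unity
Neither sweeps: Lakeside wins 2 of 3 groups, Unity wins 1. Unity wins overall but not every group — no Simpson reversal.

No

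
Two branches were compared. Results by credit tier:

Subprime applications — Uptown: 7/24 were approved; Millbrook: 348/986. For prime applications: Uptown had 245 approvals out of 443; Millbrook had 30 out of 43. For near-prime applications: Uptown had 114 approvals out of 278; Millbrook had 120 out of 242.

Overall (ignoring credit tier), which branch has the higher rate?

Subprime: Uptown 7/24 = 29.2%, Millbrook 348/986 = 35.3% → Millbrook
Prime: Uptown 245/443 = 55.3%, Millbrook 30/43 = 69.8% → Millbrook
Near-prime: Uptown 114/278 = 41.0%, Millbrook 120/242 = 49.6% → Millbrook
Overall: Uptown 366/745 = 49.1%, Millbrook 498/1271 = 39.2% → Uptown
(Millbrook wins every credit group but Uptown wins overall — Millbrook's applications skew toward the low-rate subprime group.)

Uptown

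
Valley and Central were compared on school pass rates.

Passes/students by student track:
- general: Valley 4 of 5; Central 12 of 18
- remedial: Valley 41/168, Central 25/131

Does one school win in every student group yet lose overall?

No

General: Valley 4/5 = 80.0%, Central 12/18 = 66.7% → Valley
Remedial: Valley 41/168 = 24.4%, Central 25/131 = 19.1% → Valley
Overall: Valley 45/173 = 26.0%, Central 37/149 = 24.8% → Valley
Valley wins overall and in every student group — no reversal.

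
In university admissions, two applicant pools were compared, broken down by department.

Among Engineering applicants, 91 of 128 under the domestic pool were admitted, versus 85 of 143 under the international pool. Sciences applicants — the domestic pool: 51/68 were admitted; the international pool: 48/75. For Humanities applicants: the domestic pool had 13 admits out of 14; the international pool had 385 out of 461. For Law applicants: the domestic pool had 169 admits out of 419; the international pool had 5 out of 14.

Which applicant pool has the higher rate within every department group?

the domestic pool

Engineering: the domestic pool 91/128 = 71.1%, the international pool 85/143 = 59.4% → the domestic pool
Sciences: the domestic pool 51/68 = 75.0%, the international pool 48/75 = 64.0% → the domestic pool
Humanities: the domestic pool 13/14 = 92.9%, the international pool 385/461 = 83.5% → the domestic pool
Law: the domestic pool 169/419 = 40.3%, the international pool 5/14 = 35.7% → the domestic pool
The domestic pool has the higher rate in all 4 groups.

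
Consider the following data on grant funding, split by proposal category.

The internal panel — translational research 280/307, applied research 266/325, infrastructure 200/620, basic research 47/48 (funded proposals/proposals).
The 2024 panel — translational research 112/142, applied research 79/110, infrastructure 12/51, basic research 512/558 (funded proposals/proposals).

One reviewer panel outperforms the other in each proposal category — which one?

the internal panel

Translational research: the internal panel 280/307 = 91.2%, the 2024 panel 112/142 = 78.9% → the internal panel
Applied research: the internal panel 266/325 = 81.8%, the 2024 panel 79/110 = 71.8% → the internal panel
Infrastructure: the internal panel 200/620 = 32.3%, the 2024 panel 12/51 = 23.5% → the internal panel
Basic research: the internal panel 47/48 = 97.9%, the 2024 panel 512/558 = 91.8% → the internal panel
The internal panel has the higher rate in all 4 groups.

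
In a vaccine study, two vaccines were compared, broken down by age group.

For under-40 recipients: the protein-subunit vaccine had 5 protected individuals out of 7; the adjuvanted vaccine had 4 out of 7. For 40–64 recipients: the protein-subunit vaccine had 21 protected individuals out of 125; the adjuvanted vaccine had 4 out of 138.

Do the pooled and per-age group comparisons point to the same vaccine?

Yes

Under-40: the protein-subunit vaccine 5/7 = 71.4%, the adjuvanted vaccine 4/7 = 57.1% → the protein-subunit vaccine
40–64: the protein-subunit vaccine 21/125 = 16.8%, the adjuvanted vaccine 4/138 = 2.9% → the protein-subunit vaccine
Overall: the protein-subunit vaccine 26/132 = 19.7%, the adjuvanted vaccine 8/145 = 5.5% → the protein-subunit vaccine
The protein-subunit vaccine wins overall and in every age group — no reversal.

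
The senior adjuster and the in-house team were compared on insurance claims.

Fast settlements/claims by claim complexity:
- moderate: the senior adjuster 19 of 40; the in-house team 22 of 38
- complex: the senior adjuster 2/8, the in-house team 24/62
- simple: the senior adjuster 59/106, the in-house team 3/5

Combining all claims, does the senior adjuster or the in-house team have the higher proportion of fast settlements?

the senior adjuster

Moderate: the senior adjuster 19/40 = 47.5%, the in-house team 22/38 = 57.9% → the in-house team
Complex: the senior adjuster 2/8 = 25.0%, the in-house team 24/62 = 38.7% → the in-house team
Simple: the senior adjuster 59/106 = 55.7%, the in-house team 3/5 = 60.0% → the in-house team
Overall: the senior adjuster 80/154 = 51.9%, the in-house team 49/105 = 46.7% → the senior adjuster
(The in-house team wins every claim group but the senior adjuster wins overall — the in-house team's claims skew toward the low-rate complex group.)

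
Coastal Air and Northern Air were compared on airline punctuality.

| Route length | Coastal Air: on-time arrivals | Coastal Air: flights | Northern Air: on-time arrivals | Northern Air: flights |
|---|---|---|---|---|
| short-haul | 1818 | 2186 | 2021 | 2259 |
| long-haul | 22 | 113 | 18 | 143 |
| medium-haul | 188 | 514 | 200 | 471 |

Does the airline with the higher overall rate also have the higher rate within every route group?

No

Short-haul: Coastal Air 1818/2186 = 83.2%, Northern Air 2021/2259 = 89.5% → Northern Air
Long-haul: Coastal Air 22/113 = 19.5%, Northern Air 18/143 = 12.6% → Coastal Air
Medium-haul: Coastal Air 188/514 = 36.6%, Northern Air 200/471 = 42.5% → Northern Air
Overall: Coastal Air 2028/2813 = 72.1%, Northern Air 2239/2873 = 77.9% → Northern Air
Neither sweeps: Coastal Air wins 1 of 3 groups, Northern Air wins 2. Northern Air wins overall but not every group — no Simpson reversal.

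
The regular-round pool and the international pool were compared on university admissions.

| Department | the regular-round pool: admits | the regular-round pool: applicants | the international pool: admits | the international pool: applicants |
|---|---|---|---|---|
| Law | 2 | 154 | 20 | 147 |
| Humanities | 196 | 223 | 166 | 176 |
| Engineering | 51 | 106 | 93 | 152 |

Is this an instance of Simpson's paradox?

Law: the regular-round pool 2/154 = 1.3%, the international pool 20/147 = 13.6% → the international pool
Humanities: the regular-round pool 196/223 = 87.9%, the international pool 166/176 = 94.3% → the international pool
Engineering: the regular-round pool 51/106 = 48.1%, the international pool 93/152 = 61.2% → the international pool
Overall: the regular-round pool 249/483 = 51.6%, the international pool 279/475 = 58.7% → the international pool
The international pool wins overall and in every department group — no reversal.

No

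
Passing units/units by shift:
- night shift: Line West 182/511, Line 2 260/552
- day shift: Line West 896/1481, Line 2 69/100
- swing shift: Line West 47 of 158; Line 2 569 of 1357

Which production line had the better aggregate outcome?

Line West

Night shift: Line West 182/511 = 35.6%, Line 2 260/552 = 47.1% → Line 2
Day shift: Line West 896/1481 = 60.5%, Line 2 69/100 = 69.0% → Line 2
Swing shift: Line West 47/158 = 29.7%, Line 2 569/1357 = 41.9% → Line 2
Overall: Line West 1125/2150 = 52.3%, Line 2 898/2009 = 44.7% → Line West
(Line 2 wins every shift group but Line West wins overall — Line 2's units skew toward the low-rate swing shift group.)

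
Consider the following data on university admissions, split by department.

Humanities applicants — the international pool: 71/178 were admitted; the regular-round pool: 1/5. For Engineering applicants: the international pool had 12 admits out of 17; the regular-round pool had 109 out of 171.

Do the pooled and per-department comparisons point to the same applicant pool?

No

Humanities: the international pool 71/178 = 39.9%, the regular-round pool 1/5 = 20.0% → the international pool
Engineering: the international pool 12/17 = 70.6%, the regular-round pool 109/171 = 63.7% → the international pool
Overall: the international pool 83/195 = 42.6%, the regular-round pool 110/176 = 62.5% → the regular-round pool
The international pool wins each department group but the regular-round pool wins overall — the comparison reverses. The international pool's applicants skew toward Humanities, which has a lower base rate.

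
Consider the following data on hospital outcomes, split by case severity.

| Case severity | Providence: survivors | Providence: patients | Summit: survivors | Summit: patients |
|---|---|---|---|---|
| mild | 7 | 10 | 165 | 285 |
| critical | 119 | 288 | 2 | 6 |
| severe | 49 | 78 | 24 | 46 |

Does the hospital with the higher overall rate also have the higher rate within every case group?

No

Mild: Providence 7/10 = 70.0%, Summit 165/285 = 57.9% → Providence
Critical: Providence 119/288 = 41.3%, Summit 2/6 = 33.3% → Providence
Severe: Providence 49/78 = 62.8%, Summit 24/46 = 52.2% → Providence
Overall: Providence 175/376 = 46.5%, Summit 191/337 = 56.7% → Summit
Providence wins each case group but Summit wins overall — the comparison reverses. Providence's patients skew toward critical, which has a lower base rate.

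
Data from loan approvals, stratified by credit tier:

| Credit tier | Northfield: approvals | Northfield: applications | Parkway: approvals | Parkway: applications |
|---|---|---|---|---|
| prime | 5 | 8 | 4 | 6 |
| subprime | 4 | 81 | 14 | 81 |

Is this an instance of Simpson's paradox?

Prime: Northfield 5/8 = 62.5%, Parkway 4/6 = 66.7% → Parkway
Subprime: Northfield 4/81 = 4.9%, Parkway 14/81 = 17.3% → Parkway
Overall: Northfield 9/89 = 10.1%, Parkway 18/87 = 20.7% → Parkway
Parkway wins overall and in every credit group — no reversal.

No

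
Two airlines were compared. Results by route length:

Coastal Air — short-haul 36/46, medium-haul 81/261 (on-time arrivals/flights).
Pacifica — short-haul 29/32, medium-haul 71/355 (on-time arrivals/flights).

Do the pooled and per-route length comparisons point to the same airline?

Short-haul: Coastal Air 36/46 = 78.3%, Pacifica 29/32 = 90.6% → Pacifica
Medium-haul: Coastal Air 81/261 = 31.0%, Pacifica 71/355 = 20.0% → Coastal Air
Overall: Coastal Air 117/307 = 38.1%, Pacifica 100/387 = 25.8% → Coastal Air
Neither sweeps: Coastal Air wins 1 of 2 groups, Pacifica wins 1. Coastal Air wins overall but not every group — no Simpson reversal.

No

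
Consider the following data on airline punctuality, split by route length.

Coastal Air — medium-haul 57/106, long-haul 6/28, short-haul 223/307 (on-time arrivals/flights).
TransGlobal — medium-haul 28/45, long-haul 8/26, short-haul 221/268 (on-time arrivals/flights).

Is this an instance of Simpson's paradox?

No

Medium-haul: Coastal Air 57/106 = 53.8%, TransGlobal 28/45 = 62.2% → TransGlobal
Long-haul: Coastal Air 6/28 = 21.4%, TransGlobal 8/26 = 30.8% → TransGlobal
Short-haul: Coastal Air 223/307 = 72.6%, TransGlobal 221/268 = 82.5% → TransGlobal
Overall: Coastal Air 286/441 = 64.9%, TransGlobal 257/339 = 75.8% → TransGlobal
TransGlobal wins overall and in every route group — no reversal.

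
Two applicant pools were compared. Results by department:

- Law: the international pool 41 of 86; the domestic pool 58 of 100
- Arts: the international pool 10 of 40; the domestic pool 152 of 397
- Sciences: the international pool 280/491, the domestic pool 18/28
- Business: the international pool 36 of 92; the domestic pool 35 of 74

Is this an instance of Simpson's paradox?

Law: the international pool 41/86 = 47.7%, the domestic pool 58/100 = 58.0% → the domestic pool
Arts: the international pool 10/40 = 25.0%, the domestic pool 152/397 = 38.3% → the domestic pool
Sciences: the international pool 280/491 = 57.0%, the domestic pool 18/28 = 64.3% → the domestic pool
Business: the international pool 36/92 = 39.1%, the domestic pool 35/74 = 47.3% → the domestic pool
Overall: the international pool 367/709 = 51.8%, the domestic pool 263/599 = 43.9% → the international pool
The domestic pool wins each department group but the international pool wins overall — the comparison reverses. The domestic pool's applicants skew toward Arts, which has a lower base rate.

Yes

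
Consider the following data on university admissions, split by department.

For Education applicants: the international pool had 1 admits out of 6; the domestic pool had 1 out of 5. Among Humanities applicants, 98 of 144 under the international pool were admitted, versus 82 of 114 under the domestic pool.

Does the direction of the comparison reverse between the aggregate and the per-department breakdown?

No

Education: the international pool 1/6 = 16.7%, the domestic pool 1/5 = 20.0% → the domestic pool
Humanities: the international pool 98/144 = 68.1%, the domestic pool 82/114 = 71.9% → the domestic pool
Overall: the international pool 99/150 = 66.0%, the domestic pool 83/119 = 69.7% → the domestic pool
The domestic pool wins overall and in every department group — no reversal.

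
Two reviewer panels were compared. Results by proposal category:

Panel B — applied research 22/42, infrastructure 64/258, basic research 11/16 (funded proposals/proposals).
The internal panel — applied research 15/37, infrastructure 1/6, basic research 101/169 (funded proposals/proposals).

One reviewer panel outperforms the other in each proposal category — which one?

Panel B

Applied research: Panel B 22/42 = 52.4%, the internal panel 15/37 = 40.5% → Panel B
Infrastructure: Panel B 64/258 = 24.8%, the internal panel 1/6 = 16.7% → Panel B
Basic research: Panel B 11/16 = 68.8%, the internal panel 101/169 = 59.8% → Panel B
Panel B has the higher rate in all 3 groups.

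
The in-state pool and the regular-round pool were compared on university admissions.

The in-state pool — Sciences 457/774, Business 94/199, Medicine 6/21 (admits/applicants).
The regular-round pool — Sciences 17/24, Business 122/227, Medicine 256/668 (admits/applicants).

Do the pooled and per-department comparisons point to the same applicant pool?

No

Sciences: the in-state pool 457/774 = 59.0%, the regular-round pool 17/24 = 70.8% → the regular-round pool
Business: the in-state pool 94/199 = 47.2%, the regular-round pool 122/227 = 53.7% → the regular-round pool
Medicine: the in-state pool 6/21 = 28.6%, the regular-round pool 256/668 = 38.3% → the regular-round pool
Overall: the in-state pool 557/994 = 56.0%, the regular-round pool 395/919 = 43.0% → the in-state pool
The regular-round pool wins each department group but the in-state pool wins overall — the comparison reverses. The regular-round pool's applicants skew toward Medicine, which has a lower base rate.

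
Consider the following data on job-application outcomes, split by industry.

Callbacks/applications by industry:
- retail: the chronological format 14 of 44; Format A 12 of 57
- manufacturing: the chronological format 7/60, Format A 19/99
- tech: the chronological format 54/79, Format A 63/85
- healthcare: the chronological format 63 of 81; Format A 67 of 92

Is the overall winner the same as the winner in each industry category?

Retail: the chronological format 14/44 = 31.8%, Format A 12/57 = 21.1% → the chronological format
Manufacturing: the chronological format 7/60 = 11.7%, Format A 19/99 = 19.2% → Format A
Tech: the chronological format 54/79 = 68.4%, Format A 63/85 = 74.1% → Format A
Healthcare: the chronological format 63/81 = 77.8%, Format A 67/92 = 72.8% → the chronological format
Overall: the chronological format 138/264 = 52.3%, Format A 161/333 = 48.3% → the chronological format
Neither sweeps: the chronological format wins 2 of 4 groups, Format A wins 2. The chronological format wins overall but not every group — no Simpson reversal.

No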